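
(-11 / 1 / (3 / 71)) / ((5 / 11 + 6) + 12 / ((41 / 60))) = -352231 / 32493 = -10.84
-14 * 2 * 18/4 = -126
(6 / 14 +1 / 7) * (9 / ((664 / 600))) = 2700 / 581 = 4.65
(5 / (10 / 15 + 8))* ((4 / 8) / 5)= 3 / 52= 0.06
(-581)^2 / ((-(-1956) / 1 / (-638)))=-107681959 / 978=-110104.25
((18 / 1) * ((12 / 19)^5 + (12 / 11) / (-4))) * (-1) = 84440610 / 27237089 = 3.10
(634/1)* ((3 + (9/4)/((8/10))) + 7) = 64985/8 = 8123.12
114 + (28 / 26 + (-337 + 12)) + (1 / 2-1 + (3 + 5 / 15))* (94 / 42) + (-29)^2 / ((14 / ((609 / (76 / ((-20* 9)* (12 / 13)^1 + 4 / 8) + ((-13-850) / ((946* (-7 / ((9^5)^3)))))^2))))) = -203.58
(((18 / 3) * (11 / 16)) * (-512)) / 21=-704 / 7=-100.57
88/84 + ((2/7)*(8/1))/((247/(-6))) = 5146/5187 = 0.99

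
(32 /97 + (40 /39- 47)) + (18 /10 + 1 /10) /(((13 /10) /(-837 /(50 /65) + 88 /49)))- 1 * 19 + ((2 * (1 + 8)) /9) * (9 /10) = -611903755 /370734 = -1650.52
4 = 4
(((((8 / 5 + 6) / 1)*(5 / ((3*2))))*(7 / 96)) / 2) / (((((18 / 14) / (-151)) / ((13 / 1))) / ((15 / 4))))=-9137765 / 6912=-1322.01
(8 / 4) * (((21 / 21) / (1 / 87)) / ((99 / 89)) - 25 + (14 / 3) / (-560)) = 106.41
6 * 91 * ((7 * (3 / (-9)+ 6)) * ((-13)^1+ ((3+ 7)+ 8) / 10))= -1212848 / 5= -242569.60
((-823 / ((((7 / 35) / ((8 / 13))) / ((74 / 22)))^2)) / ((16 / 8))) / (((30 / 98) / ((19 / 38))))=-4416613040 / 61347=-71993.95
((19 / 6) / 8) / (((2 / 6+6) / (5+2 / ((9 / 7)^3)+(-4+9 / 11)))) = 11063 / 64152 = 0.17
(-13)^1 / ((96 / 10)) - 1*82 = -4001 / 48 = -83.35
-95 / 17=-5.59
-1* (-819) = 819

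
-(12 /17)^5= -248832 /1419857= -0.18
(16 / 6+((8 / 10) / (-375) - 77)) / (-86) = 139379 / 161250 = 0.86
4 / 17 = 0.24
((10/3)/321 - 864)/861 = -832022/829143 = -1.00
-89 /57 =-1.56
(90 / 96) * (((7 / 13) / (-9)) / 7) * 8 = -5 / 78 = -0.06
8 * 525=4200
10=10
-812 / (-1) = 812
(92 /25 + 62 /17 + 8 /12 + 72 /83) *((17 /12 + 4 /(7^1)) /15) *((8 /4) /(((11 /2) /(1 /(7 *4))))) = 39150478 /2566785375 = 0.02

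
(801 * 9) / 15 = 2403 / 5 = 480.60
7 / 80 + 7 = 567 / 80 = 7.09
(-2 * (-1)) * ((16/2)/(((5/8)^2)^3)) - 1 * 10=4038054/15625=258.44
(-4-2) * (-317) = 1902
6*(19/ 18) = 19/ 3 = 6.33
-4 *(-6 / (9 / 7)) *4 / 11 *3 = 224 / 11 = 20.36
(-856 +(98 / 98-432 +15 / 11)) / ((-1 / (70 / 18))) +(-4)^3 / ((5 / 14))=795382 / 165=4820.50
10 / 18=5 / 9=0.56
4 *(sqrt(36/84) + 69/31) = 11.52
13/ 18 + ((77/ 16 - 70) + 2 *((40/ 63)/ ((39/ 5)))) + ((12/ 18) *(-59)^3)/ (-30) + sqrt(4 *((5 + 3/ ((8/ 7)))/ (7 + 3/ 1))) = 4501.42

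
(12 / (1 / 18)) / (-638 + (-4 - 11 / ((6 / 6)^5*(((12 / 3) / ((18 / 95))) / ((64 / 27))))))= -30780 / 91661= -0.34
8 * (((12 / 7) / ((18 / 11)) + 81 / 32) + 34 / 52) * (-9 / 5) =-110931 / 1820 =-60.95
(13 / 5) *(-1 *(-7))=91 / 5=18.20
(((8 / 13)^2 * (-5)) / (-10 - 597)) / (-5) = -64 / 102583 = -0.00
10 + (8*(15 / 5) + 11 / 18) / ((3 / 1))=983 / 54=18.20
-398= -398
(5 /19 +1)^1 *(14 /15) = 112 /95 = 1.18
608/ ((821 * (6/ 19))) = 5776/ 2463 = 2.35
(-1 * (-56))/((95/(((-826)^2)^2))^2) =12134682162632276246214656/9025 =1344563120513271606228.77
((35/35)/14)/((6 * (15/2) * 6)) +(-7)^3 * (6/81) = -3557/140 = -25.41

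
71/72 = 0.99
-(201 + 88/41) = -8329/41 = -203.15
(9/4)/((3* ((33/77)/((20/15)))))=7/3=2.33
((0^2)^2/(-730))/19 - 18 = -18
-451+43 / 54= -24311 / 54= -450.20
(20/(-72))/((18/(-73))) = 365/324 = 1.13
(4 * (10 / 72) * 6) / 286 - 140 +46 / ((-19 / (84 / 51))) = -19950317 / 138567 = -143.98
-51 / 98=-0.52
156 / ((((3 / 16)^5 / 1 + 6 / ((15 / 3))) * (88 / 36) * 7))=7.60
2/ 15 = 0.13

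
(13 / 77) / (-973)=-13 / 74921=-0.00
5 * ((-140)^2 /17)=98000 /17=5764.71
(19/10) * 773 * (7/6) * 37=3803933/60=63398.88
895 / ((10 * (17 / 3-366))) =-537 / 2162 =-0.25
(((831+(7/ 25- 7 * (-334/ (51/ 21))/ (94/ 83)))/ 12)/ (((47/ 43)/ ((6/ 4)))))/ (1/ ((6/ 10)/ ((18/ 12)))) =1444135349/ 18776500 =76.91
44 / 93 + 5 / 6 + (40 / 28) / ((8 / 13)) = 3149 / 868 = 3.63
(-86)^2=7396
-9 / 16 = -0.56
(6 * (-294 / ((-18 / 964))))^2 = 8924958784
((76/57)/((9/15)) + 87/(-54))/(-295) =-11/5310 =-0.00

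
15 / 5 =3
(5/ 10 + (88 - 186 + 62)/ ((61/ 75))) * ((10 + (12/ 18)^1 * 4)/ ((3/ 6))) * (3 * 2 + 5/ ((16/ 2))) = -5376373/ 732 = -7344.77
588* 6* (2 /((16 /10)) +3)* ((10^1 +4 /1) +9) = 344862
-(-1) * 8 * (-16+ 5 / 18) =-1132 / 9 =-125.78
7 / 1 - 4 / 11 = 73 / 11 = 6.64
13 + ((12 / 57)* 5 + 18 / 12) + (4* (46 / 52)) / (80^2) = 12293237 / 790400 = 15.55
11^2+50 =171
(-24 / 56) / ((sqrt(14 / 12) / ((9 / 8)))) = -27 * sqrt(42) / 392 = -0.45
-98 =-98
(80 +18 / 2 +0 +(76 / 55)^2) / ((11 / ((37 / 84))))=3391679 / 931700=3.64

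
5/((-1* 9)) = -5/9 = -0.56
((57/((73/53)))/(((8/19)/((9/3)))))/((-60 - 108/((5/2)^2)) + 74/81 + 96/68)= -311993775/79310704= -3.93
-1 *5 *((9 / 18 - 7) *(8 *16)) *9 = 37440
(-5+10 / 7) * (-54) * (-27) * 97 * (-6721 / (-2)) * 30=-356446554750 / 7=-50920936392.86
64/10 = 32/5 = 6.40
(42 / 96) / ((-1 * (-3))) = 7 / 48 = 0.15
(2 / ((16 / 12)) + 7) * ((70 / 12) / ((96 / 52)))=26.86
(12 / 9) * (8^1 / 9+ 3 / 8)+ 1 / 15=473 / 270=1.75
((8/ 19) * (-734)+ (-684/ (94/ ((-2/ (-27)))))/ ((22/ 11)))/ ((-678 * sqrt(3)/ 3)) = 414337 * sqrt(3)/ 908181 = 0.79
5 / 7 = 0.71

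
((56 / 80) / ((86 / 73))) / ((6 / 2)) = 511 / 2580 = 0.20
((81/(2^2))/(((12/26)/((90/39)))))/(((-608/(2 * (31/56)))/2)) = -12555/34048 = -0.37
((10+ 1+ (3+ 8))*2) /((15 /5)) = 14.67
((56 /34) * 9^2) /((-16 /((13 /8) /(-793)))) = 567 /33184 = 0.02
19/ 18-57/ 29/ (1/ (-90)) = 92891/ 522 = 177.95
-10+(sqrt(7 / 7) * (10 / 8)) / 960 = -7679 / 768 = -10.00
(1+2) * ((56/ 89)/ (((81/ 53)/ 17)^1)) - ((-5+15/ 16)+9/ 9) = 925043/ 38448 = 24.06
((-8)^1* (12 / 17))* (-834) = 80064 / 17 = 4709.65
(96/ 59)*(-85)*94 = -13000.68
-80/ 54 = -40/ 27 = -1.48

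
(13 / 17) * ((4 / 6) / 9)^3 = 104 / 334611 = 0.00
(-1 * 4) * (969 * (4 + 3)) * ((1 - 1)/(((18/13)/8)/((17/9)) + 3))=0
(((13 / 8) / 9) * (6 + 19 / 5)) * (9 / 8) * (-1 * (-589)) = 375193 / 320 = 1172.48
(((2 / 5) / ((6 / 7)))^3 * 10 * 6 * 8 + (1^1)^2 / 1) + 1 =11426 / 225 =50.78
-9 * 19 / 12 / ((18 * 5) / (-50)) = 95 / 12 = 7.92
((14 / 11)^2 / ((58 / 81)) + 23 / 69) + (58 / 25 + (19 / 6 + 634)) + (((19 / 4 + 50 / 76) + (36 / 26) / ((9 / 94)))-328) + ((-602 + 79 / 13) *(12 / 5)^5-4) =-510512439710111 / 10834037500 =-47121.16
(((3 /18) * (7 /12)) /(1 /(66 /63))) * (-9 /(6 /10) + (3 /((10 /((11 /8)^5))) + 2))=-41543557 /35389440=-1.17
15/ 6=5/ 2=2.50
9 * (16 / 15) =48 / 5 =9.60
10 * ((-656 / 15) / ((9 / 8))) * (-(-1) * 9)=-10496 / 3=-3498.67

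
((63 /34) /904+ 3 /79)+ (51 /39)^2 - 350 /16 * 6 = -53141111219 /410356336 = -129.50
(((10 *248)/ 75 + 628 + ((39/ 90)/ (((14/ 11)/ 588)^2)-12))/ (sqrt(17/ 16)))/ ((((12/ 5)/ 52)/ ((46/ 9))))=3341915824 *sqrt(17)/ 1377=10006588.19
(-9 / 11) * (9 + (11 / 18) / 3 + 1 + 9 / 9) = -55 / 6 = -9.17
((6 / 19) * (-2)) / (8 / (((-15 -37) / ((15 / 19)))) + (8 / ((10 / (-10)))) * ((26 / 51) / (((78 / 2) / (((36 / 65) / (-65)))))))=430950 / 82267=5.24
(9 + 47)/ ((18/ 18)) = 56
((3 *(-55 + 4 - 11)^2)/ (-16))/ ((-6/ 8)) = 961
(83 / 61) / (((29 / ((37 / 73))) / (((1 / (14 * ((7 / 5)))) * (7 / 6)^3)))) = 107485 / 55787184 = 0.00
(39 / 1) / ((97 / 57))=2223 / 97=22.92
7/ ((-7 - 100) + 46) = -7/ 61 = -0.11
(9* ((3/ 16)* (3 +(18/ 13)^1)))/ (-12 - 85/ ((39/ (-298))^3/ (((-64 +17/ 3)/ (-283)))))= 5962065993/ 6288665424448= 0.00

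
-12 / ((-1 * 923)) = 12 / 923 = 0.01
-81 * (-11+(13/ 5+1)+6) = 567/ 5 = 113.40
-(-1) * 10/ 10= 1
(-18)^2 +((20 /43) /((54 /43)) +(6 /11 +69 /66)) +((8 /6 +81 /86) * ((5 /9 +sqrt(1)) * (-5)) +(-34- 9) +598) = 863.27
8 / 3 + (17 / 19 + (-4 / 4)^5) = 146 / 57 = 2.56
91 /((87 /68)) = 6188 /87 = 71.13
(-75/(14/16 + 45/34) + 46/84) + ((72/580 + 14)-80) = -181074851/1820910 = -99.44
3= 3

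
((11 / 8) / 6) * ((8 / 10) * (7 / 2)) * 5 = 77 / 24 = 3.21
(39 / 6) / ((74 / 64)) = 208 / 37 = 5.62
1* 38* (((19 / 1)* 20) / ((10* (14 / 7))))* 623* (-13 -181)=-87262364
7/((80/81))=567/80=7.09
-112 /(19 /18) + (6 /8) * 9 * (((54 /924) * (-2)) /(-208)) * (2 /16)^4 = -529010781687 /4985716736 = -106.11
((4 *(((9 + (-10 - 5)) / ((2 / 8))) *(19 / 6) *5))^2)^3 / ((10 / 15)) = 18499193143296000000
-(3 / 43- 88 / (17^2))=2917 / 12427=0.23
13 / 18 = 0.72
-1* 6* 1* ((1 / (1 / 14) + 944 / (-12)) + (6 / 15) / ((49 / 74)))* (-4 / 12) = -94172 / 735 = -128.13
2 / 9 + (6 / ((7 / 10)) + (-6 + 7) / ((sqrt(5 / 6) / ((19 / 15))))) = 19 * sqrt(30) / 75 + 554 / 63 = 10.18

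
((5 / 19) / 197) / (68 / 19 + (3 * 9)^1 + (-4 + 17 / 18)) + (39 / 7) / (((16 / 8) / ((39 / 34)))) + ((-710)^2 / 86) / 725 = 12416333602039 / 1100696767492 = 11.28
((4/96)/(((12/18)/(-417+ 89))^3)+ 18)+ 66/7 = -4962284.57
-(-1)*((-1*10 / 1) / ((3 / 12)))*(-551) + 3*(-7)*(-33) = 22733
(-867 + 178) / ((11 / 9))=-6201 / 11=-563.73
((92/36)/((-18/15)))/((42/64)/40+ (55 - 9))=-73600/1590327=-0.05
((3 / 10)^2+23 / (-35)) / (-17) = 397 / 11900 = 0.03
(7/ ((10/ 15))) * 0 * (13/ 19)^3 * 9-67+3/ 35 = -2342/ 35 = -66.91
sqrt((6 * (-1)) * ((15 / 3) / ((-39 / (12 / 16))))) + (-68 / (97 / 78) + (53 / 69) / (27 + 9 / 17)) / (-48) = 1.90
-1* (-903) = 903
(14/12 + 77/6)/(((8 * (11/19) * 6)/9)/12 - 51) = -2394/8677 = -0.28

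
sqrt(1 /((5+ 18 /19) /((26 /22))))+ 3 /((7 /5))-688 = -4801 /7+ sqrt(307021) /1243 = -685.41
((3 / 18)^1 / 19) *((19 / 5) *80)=8 / 3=2.67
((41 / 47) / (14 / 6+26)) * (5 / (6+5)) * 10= 1230 / 8789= 0.14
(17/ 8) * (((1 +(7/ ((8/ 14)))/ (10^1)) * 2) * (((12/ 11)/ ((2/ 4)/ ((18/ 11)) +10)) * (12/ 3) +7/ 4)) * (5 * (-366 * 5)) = -49116950205/ 261184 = -188054.97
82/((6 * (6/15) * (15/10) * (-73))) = -205/657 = -0.31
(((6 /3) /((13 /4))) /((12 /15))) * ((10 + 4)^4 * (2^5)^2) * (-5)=-1966899200 /13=-151299938.46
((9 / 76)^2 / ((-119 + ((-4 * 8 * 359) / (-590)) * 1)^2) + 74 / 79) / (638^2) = 40941027434231 / 17790772654452343744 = 0.00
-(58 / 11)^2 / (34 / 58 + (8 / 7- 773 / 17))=2902291 / 4566298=0.64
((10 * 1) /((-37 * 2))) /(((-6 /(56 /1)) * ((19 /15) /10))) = 7000 /703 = 9.96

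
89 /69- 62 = -4189 /69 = -60.71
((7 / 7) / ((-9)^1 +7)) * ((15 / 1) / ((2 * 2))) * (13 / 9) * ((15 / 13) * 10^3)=-3125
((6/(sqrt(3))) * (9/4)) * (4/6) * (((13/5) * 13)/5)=507 * sqrt(3)/25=35.13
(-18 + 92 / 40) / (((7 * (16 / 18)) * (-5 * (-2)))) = -1413 / 5600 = -0.25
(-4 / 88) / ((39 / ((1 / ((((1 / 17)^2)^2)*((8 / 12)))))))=-83521 / 572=-146.02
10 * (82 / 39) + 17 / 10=22.73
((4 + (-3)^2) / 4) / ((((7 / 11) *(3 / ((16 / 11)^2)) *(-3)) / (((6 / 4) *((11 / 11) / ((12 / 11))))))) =-104 / 63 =-1.65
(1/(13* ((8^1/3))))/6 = 1/208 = 0.00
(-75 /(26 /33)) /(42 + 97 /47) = -116325 /53846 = -2.16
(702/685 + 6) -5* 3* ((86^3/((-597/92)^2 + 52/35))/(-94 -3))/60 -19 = 21991914476487/858100165135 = 25.63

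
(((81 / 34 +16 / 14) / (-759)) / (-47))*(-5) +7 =59427023 / 8490174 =7.00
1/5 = 0.20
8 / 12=2 / 3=0.67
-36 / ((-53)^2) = -36 / 2809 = -0.01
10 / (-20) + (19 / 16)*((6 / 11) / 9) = -113 / 264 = -0.43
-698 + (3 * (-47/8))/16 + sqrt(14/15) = -89485/128 + sqrt(210)/15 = -698.14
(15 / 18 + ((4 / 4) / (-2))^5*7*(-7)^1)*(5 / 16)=1135 / 1536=0.74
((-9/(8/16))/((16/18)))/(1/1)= -81/4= -20.25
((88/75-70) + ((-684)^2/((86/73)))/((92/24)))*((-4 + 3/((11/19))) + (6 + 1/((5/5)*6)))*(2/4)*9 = 33859303157/9890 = 3423589.80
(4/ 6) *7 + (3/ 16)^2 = 3611/ 768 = 4.70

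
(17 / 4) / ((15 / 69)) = 391 / 20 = 19.55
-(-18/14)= 9/7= 1.29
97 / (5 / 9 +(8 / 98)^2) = 2096073 / 12149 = 172.53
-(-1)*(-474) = -474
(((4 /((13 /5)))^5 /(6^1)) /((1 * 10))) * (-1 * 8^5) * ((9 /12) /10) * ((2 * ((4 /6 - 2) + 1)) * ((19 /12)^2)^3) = 3010936384000 /812017791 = 3707.97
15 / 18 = 5 / 6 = 0.83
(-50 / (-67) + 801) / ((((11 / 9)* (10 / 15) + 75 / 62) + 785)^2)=150529859892 / 116295311334547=0.00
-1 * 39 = -39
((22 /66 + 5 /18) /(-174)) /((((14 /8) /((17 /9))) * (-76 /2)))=187 /1874502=0.00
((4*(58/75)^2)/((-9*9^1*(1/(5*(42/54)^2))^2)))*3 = -32307856/39858075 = -0.81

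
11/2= 5.50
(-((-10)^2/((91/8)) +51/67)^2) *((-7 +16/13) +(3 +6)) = -20352084486/69036331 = -294.80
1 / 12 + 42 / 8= 5.33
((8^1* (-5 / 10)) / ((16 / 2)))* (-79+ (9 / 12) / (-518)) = 163691 / 4144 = 39.50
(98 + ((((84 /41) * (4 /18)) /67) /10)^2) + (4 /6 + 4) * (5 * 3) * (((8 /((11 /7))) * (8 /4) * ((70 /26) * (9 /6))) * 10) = 7012152633290462 /242792839575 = 28881.22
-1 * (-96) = 96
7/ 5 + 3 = 22/ 5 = 4.40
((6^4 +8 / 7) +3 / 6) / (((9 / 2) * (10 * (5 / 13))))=74.97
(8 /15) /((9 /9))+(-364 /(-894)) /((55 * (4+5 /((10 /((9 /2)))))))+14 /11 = 1110778 /614625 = 1.81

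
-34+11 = -23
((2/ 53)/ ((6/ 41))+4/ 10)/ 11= 523/ 8745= 0.06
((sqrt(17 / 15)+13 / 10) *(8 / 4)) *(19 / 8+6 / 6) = 9 *sqrt(255) / 20+351 / 40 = 15.96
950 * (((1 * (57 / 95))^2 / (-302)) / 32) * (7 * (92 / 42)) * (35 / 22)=-45885 / 53152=-0.86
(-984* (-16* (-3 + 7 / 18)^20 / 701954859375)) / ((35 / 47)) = 5331370607951421104811591417856806727 / 815635475571837732678006053760000000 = 6.54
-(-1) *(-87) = -87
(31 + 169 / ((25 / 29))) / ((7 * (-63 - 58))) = -516 / 1925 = -0.27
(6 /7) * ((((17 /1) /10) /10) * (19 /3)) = 323 /350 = 0.92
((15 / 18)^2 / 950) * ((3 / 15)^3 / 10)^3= 1 / 2671875000000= 0.00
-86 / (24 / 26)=-559 / 6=-93.17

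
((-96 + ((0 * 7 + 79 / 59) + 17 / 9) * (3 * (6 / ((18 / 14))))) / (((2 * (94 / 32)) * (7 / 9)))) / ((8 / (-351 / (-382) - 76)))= 386906690 / 3707501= 104.36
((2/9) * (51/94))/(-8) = -17/1128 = -0.02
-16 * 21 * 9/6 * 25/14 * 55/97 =-510.31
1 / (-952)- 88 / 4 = -20945 / 952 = -22.00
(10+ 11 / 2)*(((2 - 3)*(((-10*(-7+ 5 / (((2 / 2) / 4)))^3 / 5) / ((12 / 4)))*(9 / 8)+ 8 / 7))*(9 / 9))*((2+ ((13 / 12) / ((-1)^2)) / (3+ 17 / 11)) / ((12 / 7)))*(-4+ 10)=383897893 / 1920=199946.82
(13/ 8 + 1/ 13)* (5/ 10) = 177/ 208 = 0.85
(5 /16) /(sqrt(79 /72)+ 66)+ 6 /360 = 402653 /18813180 - 15*sqrt(158) /2508424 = 0.02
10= 10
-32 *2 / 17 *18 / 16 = -72 / 17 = -4.24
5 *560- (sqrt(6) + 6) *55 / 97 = 271270 / 97- 55 *sqrt(6) / 97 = 2795.21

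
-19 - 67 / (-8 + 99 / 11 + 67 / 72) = -7465 / 139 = -53.71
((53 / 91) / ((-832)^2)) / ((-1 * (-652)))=53 / 41071034368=0.00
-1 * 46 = -46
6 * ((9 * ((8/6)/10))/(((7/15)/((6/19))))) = 648/133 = 4.87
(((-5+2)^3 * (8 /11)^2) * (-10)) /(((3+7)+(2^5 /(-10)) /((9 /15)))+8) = 25920 /2299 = 11.27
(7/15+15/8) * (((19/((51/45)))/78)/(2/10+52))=26695/2768688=0.01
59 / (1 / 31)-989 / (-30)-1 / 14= 195499 / 105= 1861.90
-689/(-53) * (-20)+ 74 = -186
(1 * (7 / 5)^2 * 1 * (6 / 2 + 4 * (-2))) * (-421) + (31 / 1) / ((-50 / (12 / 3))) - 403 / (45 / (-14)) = 955957 / 225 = 4248.70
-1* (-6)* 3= 18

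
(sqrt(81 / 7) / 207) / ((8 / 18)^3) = 0.19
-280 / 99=-2.83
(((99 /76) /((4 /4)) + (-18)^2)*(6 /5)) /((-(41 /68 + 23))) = -840582 /50825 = -16.54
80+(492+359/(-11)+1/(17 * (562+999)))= 157444032/291907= 539.36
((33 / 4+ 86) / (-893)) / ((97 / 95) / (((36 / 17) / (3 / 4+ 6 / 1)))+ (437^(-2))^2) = -14472497819260 / 446284614786031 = -0.03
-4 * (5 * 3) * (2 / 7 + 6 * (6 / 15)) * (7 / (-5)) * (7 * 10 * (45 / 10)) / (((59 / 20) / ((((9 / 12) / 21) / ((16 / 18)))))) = 967.88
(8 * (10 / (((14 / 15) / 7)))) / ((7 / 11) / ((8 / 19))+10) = 52800 / 1013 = 52.12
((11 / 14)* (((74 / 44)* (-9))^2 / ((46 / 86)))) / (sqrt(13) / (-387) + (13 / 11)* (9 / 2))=20298342339* sqrt(13) / 660158458778 + 6427193306067 / 101562839812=63.39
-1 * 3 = -3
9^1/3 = 3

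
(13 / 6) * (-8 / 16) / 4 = -13 / 48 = -0.27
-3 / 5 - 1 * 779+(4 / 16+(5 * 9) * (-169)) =-167687 / 20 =-8384.35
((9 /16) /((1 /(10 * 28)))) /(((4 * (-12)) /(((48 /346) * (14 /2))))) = -2205 /692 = -3.19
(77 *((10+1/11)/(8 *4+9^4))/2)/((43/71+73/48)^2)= 4512219264/346257826337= 0.01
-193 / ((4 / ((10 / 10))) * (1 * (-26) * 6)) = 0.31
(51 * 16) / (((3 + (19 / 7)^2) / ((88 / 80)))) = 54978 / 635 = 86.58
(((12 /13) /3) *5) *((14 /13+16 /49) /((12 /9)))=13410 /8281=1.62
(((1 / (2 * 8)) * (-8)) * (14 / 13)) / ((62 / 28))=-98 / 403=-0.24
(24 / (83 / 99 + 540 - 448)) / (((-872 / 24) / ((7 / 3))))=-2376 / 143117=-0.02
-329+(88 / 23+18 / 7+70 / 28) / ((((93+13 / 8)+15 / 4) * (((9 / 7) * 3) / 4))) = -53581781 / 162909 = -328.91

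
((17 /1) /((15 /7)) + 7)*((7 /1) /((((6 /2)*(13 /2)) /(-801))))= -279104 /65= -4293.91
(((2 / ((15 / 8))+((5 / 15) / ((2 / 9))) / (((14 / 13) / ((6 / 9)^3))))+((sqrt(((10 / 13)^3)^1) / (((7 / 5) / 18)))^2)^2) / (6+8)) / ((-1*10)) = -1476610753748471 / 36505880488350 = -40.45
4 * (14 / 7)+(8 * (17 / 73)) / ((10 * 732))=534377 / 66795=8.00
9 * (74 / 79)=666 / 79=8.43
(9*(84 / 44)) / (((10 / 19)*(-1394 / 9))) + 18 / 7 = 2533887 / 1073380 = 2.36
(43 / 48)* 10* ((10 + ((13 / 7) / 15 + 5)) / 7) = 17071 / 882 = 19.35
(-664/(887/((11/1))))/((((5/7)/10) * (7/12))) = -175296/887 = -197.63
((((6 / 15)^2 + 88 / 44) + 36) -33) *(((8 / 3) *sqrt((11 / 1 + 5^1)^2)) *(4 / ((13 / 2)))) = 44032 / 325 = 135.48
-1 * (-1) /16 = 1 /16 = 0.06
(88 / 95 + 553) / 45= 5847 / 475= 12.31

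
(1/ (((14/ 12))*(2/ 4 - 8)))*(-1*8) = 32/ 35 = 0.91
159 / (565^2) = 159 / 319225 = 0.00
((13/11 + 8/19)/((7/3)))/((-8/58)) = -29145/5852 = -4.98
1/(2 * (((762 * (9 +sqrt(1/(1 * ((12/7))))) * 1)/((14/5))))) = 126/612775 - 7 * sqrt(21)/1838325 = 0.00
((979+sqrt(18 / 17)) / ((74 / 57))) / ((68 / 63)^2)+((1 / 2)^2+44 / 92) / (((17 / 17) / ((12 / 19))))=678699*sqrt(34) / 5816992+96856458135 / 149530912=648.42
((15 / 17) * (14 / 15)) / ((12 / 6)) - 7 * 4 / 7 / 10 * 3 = -67 / 85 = -0.79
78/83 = 0.94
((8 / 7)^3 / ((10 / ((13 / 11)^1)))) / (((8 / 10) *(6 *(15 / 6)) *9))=832 / 509355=0.00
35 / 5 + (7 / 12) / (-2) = 6.71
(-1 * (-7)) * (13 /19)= 91 /19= 4.79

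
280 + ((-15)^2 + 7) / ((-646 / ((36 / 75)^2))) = 56508296 / 201875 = 279.92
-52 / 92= -13 / 23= -0.57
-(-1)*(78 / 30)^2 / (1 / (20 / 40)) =169 / 50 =3.38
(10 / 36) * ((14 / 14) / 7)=5 / 126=0.04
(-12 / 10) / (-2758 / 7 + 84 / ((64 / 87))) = 96 / 22385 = 0.00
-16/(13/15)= -240/13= -18.46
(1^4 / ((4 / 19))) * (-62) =-589 / 2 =-294.50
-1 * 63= -63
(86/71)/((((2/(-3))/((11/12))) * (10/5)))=-473/568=-0.83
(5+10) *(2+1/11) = 345/11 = 31.36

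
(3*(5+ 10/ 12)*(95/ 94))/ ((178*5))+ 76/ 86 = 1300227/ 1438952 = 0.90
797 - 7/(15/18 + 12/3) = 23071/29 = 795.55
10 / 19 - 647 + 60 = -11143 / 19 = -586.47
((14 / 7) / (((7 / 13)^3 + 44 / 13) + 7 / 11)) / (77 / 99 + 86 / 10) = 1087515 / 21300028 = 0.05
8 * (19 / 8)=19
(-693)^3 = -332812557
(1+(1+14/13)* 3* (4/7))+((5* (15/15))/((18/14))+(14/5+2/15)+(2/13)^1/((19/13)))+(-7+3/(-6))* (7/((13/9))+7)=-462989/5985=-77.36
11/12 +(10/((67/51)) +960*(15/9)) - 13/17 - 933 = 9222673/13668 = 674.76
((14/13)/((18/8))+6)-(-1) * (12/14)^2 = 7.21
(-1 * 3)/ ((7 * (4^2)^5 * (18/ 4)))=-1/ 11010048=-0.00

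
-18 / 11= -1.64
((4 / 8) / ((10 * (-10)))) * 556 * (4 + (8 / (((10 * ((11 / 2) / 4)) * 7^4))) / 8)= -36711568 / 3301375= -11.12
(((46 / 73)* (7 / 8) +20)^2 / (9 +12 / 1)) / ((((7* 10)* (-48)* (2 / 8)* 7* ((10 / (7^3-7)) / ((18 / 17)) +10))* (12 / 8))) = -0.00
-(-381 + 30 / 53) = 20163 / 53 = 380.43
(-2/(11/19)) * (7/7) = -38/11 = -3.45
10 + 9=19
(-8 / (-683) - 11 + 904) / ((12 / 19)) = 3862871 / 2732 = 1413.94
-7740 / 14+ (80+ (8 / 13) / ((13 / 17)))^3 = 17807922080082 / 33787663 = 527053.97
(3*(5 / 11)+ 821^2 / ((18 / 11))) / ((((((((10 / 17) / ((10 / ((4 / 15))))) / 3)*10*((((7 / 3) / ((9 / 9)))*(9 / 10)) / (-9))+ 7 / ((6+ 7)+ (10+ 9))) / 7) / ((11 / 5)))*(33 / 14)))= 13029221.45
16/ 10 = 8/ 5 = 1.60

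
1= 1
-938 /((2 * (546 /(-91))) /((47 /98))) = 3149 /84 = 37.49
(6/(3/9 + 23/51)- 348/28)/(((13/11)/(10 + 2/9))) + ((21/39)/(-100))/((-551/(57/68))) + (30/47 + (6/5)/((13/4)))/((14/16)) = -101669239513/2530273200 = -40.18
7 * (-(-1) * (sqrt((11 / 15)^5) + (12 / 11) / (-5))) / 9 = -28 / 165 + 847 * sqrt(165) / 30375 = 0.19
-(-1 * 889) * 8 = 7112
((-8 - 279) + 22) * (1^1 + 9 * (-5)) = 11660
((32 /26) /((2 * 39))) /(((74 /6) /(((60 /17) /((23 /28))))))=13440 /2444923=0.01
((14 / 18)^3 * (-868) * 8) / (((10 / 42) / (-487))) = 6682739.86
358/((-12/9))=-537/2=-268.50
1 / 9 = 0.11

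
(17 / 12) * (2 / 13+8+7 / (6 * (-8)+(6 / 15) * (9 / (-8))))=50447 / 4446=11.35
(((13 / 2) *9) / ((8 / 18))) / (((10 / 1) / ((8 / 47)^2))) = 4212 / 11045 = 0.38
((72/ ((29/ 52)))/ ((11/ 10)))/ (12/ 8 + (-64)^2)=14976/ 522841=0.03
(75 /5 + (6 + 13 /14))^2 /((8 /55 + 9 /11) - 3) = -5183695 /21952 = -236.14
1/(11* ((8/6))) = 3/44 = 0.07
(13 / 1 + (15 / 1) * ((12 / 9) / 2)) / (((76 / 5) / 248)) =7130 / 19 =375.26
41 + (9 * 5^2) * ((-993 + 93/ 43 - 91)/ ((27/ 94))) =-109314361/ 129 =-847398.15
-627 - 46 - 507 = -1180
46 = 46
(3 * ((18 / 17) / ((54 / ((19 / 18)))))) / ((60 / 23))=437 / 18360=0.02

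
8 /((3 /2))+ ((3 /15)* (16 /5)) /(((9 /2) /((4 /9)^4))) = 7881392 /1476225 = 5.34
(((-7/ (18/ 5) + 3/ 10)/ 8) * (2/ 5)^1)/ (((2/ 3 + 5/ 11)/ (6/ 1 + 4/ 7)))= -253/ 525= -0.48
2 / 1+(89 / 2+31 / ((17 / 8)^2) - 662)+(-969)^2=542367667 / 578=938352.37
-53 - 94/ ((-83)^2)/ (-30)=-5476708/ 103335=-53.00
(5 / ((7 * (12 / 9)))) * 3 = 45 / 28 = 1.61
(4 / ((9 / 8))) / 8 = 4 / 9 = 0.44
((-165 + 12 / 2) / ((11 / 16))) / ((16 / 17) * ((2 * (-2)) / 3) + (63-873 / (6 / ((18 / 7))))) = 454104 / 613393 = 0.74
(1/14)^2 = 1/196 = 0.01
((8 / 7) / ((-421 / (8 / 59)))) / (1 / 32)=-0.01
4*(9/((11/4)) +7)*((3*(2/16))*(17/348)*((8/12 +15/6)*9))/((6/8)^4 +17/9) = 9.73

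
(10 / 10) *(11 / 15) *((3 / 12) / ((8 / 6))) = 11 / 80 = 0.14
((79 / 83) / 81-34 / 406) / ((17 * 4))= -49127 / 46402146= -0.00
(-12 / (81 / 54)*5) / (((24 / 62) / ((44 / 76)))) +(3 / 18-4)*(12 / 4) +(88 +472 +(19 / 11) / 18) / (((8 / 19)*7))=25008451 / 210672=118.71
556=556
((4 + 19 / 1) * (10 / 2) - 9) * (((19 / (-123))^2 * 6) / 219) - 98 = -108156334 / 1104417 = -97.93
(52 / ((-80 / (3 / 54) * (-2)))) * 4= 13 / 180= 0.07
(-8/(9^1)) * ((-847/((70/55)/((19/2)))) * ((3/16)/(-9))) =-25289/216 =-117.08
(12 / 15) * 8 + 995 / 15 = 1091 / 15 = 72.73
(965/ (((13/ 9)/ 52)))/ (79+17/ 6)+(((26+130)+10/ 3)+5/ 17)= 14627671/ 25041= 584.15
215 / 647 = 0.33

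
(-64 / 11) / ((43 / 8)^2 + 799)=-4096 / 582835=-0.01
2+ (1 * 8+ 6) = 16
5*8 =40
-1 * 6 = -6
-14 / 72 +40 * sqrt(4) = 2873 / 36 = 79.81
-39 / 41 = -0.95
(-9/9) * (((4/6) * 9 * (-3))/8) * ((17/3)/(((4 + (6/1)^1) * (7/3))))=153/280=0.55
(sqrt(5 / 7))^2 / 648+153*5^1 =3470045 / 4536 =765.00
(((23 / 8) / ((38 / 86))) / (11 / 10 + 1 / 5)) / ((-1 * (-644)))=215 / 27664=0.01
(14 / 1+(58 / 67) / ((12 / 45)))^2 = 5340721 / 17956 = 297.43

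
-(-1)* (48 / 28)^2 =2.94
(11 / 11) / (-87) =-1 / 87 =-0.01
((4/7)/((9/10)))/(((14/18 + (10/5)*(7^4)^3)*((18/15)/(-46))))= -184/209280262485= -0.00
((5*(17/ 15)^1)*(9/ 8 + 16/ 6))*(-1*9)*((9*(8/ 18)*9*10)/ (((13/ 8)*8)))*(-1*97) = 519435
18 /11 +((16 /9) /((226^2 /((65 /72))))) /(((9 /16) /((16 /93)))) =15582689594 /9522698823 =1.64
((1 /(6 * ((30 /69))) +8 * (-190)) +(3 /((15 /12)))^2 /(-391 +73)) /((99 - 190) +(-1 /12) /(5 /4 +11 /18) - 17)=1618866931 /115100100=14.06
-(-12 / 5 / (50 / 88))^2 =-278784 / 15625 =-17.84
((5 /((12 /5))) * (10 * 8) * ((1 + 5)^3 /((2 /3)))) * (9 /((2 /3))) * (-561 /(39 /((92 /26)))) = -6270858000 /169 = -37105668.64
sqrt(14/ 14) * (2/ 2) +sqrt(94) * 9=1 +9 * sqrt(94)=88.26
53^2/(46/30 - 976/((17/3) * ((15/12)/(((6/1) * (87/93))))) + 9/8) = -177641160/48741199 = -3.64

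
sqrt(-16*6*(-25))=20*sqrt(6)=48.99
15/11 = 1.36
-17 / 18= -0.94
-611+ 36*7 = -359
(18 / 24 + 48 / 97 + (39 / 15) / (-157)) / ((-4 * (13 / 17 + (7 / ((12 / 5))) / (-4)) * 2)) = -19079661 / 4416410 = -4.32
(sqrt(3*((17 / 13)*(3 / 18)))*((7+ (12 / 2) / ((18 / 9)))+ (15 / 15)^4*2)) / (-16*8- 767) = -6*sqrt(442) / 11635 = -0.01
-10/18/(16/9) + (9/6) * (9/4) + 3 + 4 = 161/16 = 10.06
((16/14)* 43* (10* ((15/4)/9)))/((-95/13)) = -11180/399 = -28.02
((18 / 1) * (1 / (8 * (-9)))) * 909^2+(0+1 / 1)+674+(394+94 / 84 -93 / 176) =-759530437 / 3696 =-205500.66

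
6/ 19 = 0.32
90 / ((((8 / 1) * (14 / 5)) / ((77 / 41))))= 2475 / 328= 7.55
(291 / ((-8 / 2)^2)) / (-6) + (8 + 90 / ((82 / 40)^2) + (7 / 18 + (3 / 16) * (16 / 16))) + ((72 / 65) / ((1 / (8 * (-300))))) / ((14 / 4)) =-32275144673 / 44055648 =-732.60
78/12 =13/2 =6.50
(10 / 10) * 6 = 6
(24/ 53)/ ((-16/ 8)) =-12/ 53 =-0.23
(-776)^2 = 602176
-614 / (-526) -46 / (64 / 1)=3775 / 8416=0.45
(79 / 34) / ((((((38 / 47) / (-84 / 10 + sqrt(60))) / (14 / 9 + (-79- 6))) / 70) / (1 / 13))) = 136634687 / 12597- 97596205 * sqrt(15) / 37791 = 844.53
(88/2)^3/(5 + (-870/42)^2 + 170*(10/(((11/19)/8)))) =22957088/6447785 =3.56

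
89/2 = 44.50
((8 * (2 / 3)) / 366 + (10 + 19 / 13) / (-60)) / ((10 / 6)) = -25187 / 237900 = -0.11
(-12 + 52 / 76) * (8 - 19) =2365 / 19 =124.47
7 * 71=497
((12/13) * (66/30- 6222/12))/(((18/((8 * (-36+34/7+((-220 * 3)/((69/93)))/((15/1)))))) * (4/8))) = 38316.22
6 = 6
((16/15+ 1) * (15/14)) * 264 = 4092/7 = 584.57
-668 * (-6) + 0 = 4008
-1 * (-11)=11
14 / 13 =1.08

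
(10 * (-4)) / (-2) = 20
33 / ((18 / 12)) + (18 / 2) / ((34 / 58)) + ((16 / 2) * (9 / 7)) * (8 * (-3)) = -209.50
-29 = -29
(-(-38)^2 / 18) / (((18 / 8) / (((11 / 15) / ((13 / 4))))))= -127072 / 15795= -8.05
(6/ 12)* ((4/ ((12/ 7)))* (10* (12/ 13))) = 140/ 13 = 10.77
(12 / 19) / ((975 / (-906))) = -0.59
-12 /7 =-1.71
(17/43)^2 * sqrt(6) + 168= 289 * sqrt(6)/1849 + 168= 168.38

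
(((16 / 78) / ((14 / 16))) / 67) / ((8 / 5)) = 40 / 18291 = 0.00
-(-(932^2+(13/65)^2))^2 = -471567326791201/625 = -754507722865.92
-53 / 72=-0.74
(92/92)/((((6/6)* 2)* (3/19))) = 19/6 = 3.17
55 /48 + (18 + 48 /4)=31.15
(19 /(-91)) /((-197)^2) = -19 /3531619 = -0.00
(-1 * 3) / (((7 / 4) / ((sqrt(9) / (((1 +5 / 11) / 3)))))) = -297 / 28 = -10.61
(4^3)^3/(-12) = -65536/3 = -21845.33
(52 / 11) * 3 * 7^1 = 1092 / 11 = 99.27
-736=-736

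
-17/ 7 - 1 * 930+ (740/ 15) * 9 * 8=18337/ 7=2619.57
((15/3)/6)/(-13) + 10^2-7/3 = 97.60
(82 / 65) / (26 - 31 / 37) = 3034 / 60515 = 0.05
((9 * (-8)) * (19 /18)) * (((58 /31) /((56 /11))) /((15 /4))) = -24244 /3255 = -7.45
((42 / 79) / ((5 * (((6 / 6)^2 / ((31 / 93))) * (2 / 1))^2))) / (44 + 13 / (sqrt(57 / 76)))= 77 / 1013570 - 91 * sqrt(3) / 6081420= 0.00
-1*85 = -85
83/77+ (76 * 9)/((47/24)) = 1267933/3619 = 350.35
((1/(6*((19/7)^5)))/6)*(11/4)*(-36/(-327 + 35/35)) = 184877/3228833096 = 0.00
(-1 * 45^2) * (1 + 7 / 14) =-6075 / 2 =-3037.50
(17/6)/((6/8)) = 34/9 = 3.78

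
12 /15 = 4 /5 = 0.80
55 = 55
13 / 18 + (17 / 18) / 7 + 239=1679 / 7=239.86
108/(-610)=-54/305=-0.18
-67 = -67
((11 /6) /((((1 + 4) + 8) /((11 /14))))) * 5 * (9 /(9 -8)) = 1815 /364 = 4.99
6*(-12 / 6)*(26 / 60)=-26 / 5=-5.20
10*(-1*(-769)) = 7690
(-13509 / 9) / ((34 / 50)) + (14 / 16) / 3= -2207.06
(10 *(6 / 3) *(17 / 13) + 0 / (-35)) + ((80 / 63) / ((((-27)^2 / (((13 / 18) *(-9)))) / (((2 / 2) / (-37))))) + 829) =18891113743 / 22090887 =855.15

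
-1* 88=-88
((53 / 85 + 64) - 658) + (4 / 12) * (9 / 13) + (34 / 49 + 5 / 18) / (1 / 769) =150145733 / 974610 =154.06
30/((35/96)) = 576/7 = 82.29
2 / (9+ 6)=2 / 15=0.13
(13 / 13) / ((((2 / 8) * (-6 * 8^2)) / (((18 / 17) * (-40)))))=15 / 34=0.44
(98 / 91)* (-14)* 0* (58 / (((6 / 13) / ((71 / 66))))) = 0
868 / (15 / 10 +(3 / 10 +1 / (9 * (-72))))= 482.64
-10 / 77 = -0.13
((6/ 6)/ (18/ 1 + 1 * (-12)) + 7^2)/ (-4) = -12.29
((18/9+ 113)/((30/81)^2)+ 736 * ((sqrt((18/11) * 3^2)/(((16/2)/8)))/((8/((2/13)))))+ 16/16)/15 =552 * sqrt(22)/715+ 16787/300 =59.58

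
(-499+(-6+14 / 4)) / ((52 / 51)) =-51153 / 104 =-491.86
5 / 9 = 0.56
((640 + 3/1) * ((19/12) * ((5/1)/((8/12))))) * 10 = 305425/4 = 76356.25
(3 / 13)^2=9 / 169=0.05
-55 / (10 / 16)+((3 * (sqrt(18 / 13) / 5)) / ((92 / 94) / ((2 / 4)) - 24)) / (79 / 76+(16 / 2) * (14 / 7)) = -88 - 8037 * sqrt(26) / 21801325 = -88.00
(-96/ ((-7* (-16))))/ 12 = -1/ 14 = -0.07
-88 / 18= -44 / 9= -4.89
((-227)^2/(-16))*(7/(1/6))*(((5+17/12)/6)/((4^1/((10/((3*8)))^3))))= -3471766375/1327104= -2616.05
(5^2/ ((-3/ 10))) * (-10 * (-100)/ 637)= -250000/ 1911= -130.82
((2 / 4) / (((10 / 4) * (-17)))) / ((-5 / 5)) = 1 / 85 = 0.01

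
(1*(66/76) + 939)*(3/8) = 352.45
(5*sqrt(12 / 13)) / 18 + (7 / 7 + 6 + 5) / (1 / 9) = 5*sqrt(39) / 117 + 108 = 108.27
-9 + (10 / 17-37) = -772 / 17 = -45.41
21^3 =9261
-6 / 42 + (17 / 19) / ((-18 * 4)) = -1487 / 9576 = -0.16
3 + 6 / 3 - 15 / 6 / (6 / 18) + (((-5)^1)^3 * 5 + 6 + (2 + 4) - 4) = -1239 / 2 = -619.50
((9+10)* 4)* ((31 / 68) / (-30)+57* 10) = 22092611 / 510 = 43318.85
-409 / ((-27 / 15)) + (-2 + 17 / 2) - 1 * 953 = -12947 / 18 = -719.28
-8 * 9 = -72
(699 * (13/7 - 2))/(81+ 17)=-1.02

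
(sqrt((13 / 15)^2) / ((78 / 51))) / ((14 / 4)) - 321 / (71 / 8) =-268433 / 7455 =-36.01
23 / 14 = 1.64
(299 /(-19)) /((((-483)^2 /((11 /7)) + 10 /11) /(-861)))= 2831829 /31027627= 0.09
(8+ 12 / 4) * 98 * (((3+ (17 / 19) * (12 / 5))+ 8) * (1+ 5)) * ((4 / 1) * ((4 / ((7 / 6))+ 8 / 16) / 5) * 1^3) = 25389672 / 95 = 267259.71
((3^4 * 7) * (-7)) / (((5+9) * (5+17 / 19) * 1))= -1539 / 32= -48.09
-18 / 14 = -9 / 7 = -1.29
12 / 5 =2.40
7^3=343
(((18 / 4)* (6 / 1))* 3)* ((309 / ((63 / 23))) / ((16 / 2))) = 63963 / 56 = 1142.20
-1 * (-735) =735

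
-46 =-46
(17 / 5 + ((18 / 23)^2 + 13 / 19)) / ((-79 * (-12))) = 59008 / 11910435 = 0.00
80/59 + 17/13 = 2043/767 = 2.66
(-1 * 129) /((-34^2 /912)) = 29412 /289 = 101.77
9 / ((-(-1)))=9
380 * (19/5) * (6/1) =8664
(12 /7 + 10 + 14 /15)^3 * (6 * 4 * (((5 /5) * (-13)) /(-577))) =243572113408 /222649875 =1093.97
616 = 616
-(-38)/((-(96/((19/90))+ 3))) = -722/8697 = -0.08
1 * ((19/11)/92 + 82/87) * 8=169274/22011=7.69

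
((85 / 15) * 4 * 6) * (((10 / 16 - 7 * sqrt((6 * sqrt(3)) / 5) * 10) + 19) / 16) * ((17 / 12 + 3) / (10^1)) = -305.19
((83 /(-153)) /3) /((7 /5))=-415 /3213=-0.13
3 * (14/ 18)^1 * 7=49/ 3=16.33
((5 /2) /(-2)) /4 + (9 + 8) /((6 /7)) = 937 /48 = 19.52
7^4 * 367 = 881167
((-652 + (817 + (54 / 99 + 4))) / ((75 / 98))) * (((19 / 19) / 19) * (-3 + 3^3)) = 292432 / 1045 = 279.84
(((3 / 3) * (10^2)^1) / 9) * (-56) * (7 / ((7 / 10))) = -56000 / 9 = -6222.22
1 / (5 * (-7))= -1 / 35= -0.03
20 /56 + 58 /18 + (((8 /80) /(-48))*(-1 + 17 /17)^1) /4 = 451 /126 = 3.58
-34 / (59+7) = -17 / 33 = -0.52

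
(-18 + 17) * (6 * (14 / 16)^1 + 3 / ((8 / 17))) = -93 / 8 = -11.62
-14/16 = -7/8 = -0.88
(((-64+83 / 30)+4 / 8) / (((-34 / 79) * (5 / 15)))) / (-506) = -71969 / 86020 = -0.84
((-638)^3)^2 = 67441011031941184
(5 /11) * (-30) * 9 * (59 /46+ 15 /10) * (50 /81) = -160000 /759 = -210.80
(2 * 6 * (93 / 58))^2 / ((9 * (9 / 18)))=69192 / 841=82.27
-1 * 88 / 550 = -4 / 25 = -0.16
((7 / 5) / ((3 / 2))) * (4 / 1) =56 / 15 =3.73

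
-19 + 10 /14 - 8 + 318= 2042 /7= 291.71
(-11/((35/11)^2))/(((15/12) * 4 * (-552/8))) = 1331/422625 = 0.00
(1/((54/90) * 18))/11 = 5/594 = 0.01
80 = 80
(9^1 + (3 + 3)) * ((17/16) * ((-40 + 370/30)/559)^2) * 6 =585565/2499848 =0.23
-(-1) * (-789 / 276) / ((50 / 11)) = -2893 / 4600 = -0.63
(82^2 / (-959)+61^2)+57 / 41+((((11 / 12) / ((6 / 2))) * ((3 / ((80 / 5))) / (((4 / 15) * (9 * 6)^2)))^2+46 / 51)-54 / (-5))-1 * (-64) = 196126777198899106457 / 51733737933373440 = 3791.08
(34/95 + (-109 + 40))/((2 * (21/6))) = -6521/665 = -9.81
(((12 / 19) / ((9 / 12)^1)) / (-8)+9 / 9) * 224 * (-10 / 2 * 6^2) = -685440 / 19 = -36075.79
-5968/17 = -351.06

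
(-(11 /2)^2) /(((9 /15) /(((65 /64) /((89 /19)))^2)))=-922761125 /389332992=-2.37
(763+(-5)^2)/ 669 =1.18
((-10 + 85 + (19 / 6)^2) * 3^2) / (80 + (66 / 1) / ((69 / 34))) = 70403 / 10352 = 6.80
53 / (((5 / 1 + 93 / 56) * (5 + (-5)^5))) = -371 / 145470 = -0.00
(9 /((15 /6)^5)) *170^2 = 332928 /125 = 2663.42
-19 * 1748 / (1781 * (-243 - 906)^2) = -33212 / 2351277981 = -0.00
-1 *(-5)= 5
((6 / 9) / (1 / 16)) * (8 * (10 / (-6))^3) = -32000 / 81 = -395.06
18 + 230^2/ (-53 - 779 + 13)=-38158/ 819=-46.59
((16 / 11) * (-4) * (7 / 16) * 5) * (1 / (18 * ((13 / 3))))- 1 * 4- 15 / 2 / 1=-10007 / 858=-11.66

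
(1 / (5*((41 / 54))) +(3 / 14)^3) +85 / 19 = 50734709 / 10687880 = 4.75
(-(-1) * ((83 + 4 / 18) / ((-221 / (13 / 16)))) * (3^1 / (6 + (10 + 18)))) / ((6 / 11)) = -8239 / 166464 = -0.05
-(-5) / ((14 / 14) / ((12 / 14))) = 30 / 7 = 4.29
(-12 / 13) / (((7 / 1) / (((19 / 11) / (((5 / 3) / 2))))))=-1368 / 5005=-0.27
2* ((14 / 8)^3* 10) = 1715 / 16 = 107.19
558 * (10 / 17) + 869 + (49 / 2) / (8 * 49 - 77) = 1831889 / 1530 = 1197.31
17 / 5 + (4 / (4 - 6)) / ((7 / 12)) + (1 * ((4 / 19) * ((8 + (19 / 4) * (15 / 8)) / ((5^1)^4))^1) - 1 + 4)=1979787 / 665000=2.98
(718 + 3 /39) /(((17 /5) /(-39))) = -140025 /17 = -8236.76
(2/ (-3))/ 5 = -2/ 15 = -0.13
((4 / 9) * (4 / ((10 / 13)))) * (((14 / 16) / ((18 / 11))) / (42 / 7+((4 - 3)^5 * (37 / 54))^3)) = 0.20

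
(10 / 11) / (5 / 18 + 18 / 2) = 180 / 1837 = 0.10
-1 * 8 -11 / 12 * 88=-266 / 3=-88.67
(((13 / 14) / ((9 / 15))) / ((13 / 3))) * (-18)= -45 / 7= -6.43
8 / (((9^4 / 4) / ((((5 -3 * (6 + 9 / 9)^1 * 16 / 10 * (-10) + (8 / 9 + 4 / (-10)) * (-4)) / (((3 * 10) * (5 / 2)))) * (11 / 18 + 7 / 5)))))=44184272 / 996451875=0.04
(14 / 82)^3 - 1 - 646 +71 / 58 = -2581416161 / 3997418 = -645.77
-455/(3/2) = -910/3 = -303.33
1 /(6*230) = 1 /1380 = 0.00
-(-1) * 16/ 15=16/ 15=1.07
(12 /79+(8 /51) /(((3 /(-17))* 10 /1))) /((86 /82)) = 9184 /152865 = 0.06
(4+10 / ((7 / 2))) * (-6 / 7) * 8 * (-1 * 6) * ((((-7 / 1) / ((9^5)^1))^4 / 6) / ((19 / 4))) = 50176 / 25666182635786849691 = 0.00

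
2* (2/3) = 4/3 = 1.33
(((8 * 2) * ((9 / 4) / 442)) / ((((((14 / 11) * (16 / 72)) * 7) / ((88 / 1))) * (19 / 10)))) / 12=32670 / 205751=0.16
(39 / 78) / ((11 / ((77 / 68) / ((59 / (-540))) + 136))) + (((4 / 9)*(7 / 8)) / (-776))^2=12292885235273 / 2152593729792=5.71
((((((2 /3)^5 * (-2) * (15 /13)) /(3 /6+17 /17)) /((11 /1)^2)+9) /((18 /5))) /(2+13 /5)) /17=0.03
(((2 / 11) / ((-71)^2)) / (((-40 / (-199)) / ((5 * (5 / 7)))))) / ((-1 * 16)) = -995 / 24842048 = -0.00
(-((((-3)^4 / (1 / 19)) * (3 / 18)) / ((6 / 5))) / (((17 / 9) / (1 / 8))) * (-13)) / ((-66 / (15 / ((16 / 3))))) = -1500525 / 191488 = -7.84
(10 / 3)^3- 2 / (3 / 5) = 910 / 27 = 33.70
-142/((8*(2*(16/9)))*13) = -639/1664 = -0.38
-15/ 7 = -2.14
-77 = -77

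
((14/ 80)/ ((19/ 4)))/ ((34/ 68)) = 7/ 95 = 0.07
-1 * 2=-2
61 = 61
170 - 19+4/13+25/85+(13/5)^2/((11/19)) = 9923231/60775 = 163.28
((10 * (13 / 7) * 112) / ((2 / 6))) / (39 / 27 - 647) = -9.67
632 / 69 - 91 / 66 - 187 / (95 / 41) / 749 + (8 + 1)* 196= 63788072253 / 36004430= 1771.67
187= 187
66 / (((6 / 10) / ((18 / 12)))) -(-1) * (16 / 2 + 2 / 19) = 3289 / 19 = 173.11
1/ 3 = 0.33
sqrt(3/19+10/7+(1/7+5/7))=5 * sqrt(1729)/133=1.56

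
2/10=1/5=0.20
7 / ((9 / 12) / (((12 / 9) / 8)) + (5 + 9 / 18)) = 7 / 10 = 0.70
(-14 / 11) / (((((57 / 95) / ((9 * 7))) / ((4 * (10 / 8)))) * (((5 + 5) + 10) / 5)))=-3675 / 22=-167.05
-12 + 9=-3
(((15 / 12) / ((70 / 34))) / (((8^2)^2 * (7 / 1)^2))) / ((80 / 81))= 1377 / 449576960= 0.00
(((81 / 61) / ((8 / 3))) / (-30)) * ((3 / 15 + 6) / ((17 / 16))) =-2511 / 25925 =-0.10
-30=-30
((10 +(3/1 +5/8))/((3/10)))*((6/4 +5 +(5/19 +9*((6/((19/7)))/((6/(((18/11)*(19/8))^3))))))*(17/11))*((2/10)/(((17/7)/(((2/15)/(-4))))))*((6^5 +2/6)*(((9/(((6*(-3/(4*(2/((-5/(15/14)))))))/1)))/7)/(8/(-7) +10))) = -4171.74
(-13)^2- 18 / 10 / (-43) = 36344 / 215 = 169.04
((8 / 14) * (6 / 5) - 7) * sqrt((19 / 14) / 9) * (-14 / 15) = 221 * sqrt(266) / 1575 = 2.29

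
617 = 617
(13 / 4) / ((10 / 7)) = 91 / 40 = 2.28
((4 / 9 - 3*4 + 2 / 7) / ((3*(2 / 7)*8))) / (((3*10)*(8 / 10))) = -0.07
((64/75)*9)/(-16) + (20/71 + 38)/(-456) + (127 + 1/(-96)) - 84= 42.43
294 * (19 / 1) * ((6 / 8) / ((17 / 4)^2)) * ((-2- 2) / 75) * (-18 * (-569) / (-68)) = 228847248 / 122825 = 1863.20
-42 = -42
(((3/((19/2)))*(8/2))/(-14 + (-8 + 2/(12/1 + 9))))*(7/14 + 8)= -1071/2185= -0.49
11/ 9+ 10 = 101/ 9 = 11.22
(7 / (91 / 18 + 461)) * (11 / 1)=1386 / 8389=0.17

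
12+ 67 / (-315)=3713 / 315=11.79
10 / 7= 1.43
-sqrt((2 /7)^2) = -2 /7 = -0.29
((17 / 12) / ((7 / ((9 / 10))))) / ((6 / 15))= 51 / 112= 0.46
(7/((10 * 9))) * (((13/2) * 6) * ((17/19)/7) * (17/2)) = 3757/1140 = 3.30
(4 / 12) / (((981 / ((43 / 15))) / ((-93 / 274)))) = -1333 / 4031910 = -0.00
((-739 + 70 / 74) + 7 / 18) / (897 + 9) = -491285 / 603396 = -0.81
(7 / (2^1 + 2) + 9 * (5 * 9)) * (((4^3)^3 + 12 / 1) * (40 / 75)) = 853055624 / 15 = 56870374.93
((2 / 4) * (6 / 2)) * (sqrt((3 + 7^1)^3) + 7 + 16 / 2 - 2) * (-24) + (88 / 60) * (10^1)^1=-360 * sqrt(10) - 1360 / 3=-1591.75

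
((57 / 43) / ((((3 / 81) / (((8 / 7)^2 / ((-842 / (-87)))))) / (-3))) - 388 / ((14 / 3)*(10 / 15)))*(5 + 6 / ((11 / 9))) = -1379.39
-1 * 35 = -35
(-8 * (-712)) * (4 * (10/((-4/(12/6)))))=-113920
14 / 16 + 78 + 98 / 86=27525 / 344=80.01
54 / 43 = 1.26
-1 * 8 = -8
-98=-98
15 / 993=5 / 331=0.02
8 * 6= 48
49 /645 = 0.08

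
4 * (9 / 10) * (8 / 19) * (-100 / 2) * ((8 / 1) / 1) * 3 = -34560 / 19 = -1818.95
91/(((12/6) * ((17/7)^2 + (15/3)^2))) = 4459/3028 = 1.47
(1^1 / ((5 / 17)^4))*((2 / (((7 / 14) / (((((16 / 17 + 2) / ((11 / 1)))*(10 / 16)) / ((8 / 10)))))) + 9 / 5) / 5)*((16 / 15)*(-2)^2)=774839056 / 2578125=300.54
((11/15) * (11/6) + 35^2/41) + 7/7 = 118901/3690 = 32.22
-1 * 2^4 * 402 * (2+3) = -32160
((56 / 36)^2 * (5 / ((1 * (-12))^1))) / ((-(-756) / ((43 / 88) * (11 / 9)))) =-1505 / 1889568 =-0.00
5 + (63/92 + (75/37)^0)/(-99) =45385/9108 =4.98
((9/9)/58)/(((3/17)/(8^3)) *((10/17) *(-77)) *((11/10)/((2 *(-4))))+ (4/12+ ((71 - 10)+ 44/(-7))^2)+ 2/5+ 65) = 435025920/77192972255239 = 0.00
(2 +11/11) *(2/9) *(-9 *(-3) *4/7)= 72/7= 10.29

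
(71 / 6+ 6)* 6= 107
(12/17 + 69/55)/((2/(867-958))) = -89.20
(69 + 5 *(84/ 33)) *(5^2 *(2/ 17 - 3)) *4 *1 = -4405100/ 187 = -23556.68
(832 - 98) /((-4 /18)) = -3303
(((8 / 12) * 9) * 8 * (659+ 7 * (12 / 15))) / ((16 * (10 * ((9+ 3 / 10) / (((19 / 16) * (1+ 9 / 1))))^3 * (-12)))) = -14245285625 / 411830784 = -34.59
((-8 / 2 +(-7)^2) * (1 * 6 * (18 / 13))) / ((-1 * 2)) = -2430 / 13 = -186.92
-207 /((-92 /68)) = 153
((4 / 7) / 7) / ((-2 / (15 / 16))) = -15 / 392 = -0.04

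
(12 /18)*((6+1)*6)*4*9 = 1008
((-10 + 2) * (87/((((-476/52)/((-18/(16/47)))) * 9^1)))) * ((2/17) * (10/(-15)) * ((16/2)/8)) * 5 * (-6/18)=-354380/6069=-58.39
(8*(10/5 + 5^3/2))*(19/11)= 891.27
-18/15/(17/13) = -78/85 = -0.92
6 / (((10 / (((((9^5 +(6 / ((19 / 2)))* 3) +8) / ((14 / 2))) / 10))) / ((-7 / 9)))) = -1122119 / 2850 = -393.73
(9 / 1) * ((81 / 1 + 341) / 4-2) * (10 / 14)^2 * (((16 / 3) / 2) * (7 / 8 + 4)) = 6178.32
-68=-68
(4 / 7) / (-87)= -4 / 609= -0.01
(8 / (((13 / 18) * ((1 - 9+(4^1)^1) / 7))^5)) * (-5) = 4962182715 / 1485172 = 3341.15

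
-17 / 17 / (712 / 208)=-26 / 89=-0.29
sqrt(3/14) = sqrt(42)/14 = 0.46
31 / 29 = 1.07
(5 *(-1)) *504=-2520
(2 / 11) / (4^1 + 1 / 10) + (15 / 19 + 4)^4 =30929913831 / 58774771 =526.24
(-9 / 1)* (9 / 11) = -81 / 11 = -7.36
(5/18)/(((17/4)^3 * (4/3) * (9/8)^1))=320/132651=0.00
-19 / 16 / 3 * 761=-14459 / 48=-301.23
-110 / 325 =-22 / 65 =-0.34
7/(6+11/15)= 105/101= 1.04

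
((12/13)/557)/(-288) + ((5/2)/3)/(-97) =-0.01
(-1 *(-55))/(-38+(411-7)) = 55/366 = 0.15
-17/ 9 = -1.89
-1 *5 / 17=-5 / 17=-0.29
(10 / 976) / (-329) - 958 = -958.00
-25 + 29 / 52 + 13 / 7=-8221 / 364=-22.59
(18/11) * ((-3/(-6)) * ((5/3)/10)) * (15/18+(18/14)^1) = 89/308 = 0.29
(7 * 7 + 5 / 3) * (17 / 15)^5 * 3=215818264 / 759375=284.21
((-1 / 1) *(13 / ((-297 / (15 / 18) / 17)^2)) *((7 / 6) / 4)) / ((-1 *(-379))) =-657475 / 28884566304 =-0.00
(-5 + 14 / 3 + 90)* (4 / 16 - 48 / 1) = -51379 / 12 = -4281.58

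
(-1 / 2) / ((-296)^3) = 1 / 51868672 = 0.00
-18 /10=-9 /5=-1.80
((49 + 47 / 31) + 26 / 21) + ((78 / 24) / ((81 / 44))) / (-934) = 849613825 / 16416918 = 51.75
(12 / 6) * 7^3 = 686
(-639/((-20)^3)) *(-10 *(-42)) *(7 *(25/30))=31311/160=195.69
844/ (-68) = -12.41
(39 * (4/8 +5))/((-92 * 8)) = -429/1472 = -0.29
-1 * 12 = -12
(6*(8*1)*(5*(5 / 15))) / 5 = 16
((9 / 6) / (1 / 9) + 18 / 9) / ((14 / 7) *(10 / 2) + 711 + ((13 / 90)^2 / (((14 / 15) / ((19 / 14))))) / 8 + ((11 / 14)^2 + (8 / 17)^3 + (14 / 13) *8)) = 119746710720 / 5642316192137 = 0.02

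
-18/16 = -9/8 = -1.12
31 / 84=0.37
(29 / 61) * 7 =203 / 61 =3.33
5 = 5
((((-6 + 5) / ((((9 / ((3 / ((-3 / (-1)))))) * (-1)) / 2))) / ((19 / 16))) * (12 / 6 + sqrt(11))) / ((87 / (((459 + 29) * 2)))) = 62464 / 14877 + 31232 * sqrt(11) / 14877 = 11.16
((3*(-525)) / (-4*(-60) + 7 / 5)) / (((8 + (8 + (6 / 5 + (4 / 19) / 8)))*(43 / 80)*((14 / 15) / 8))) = -342000000 / 56623991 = -6.04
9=9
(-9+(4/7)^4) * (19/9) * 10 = -4057070/21609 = -187.75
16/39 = 0.41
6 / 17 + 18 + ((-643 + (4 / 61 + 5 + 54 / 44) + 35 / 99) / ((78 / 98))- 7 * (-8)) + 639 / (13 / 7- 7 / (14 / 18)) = -81541377668 / 100096425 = -814.63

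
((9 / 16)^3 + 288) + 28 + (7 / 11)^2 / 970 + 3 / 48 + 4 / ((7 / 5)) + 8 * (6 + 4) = 671528873459 / 1682616320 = 399.10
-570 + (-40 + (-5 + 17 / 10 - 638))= -12513 / 10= -1251.30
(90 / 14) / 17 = 45 / 119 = 0.38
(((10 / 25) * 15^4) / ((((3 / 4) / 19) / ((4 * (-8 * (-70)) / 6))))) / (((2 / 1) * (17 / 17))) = 95760000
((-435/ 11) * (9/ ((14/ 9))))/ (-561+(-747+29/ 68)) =239598/ 1369291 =0.17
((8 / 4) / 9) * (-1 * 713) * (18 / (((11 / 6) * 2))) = -8556 / 11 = -777.82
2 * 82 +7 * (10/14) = 169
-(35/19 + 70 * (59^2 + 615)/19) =-286755/19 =-15092.37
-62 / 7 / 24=-31 / 84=-0.37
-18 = -18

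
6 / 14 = 3 / 7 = 0.43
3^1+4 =7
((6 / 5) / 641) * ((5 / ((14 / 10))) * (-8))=-240 / 4487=-0.05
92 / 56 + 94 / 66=1417 / 462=3.07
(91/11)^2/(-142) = -8281/17182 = -0.48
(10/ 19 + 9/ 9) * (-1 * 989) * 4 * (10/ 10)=-114724/ 19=-6038.11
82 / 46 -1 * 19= -396 / 23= -17.22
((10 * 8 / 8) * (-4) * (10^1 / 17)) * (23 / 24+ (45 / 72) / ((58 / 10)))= -25.08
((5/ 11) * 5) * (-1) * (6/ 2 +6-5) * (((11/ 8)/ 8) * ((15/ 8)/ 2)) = -375/ 256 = -1.46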